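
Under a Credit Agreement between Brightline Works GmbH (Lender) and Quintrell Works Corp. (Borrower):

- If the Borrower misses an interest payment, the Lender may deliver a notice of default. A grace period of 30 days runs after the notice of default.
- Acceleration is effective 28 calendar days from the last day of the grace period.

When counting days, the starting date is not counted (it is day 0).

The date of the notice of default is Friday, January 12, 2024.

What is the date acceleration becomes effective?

The last day of the grace period: 30 calendar days after January 12, 2024 is February 11, 2024.
Adding 28 calendar days to February 11, 2024 gives March 10, 2024, which is the date acceleration becomes effective.

March 10, 2024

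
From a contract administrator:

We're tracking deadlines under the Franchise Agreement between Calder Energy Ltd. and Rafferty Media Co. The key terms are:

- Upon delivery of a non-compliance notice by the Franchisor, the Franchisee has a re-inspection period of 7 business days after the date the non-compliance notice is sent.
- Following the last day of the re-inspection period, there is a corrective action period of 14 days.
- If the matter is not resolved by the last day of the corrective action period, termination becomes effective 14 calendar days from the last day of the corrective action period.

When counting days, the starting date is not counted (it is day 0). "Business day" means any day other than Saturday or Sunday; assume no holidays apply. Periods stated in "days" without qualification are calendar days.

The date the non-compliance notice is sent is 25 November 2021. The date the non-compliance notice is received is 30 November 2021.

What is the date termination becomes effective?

The last day of the re-inspection period: counting 7 business days from Thursday, 25 November 2021 (Nov 26, Nov 29, Nov 30, Dec 1, Dec 2, Dec 3, Dec 6, skipping weekends) reaches Monday, 6 December 2021.
Adding 14 calendar days to 6 December 2021 gives 20 December 2021, which is the last day of the corrective action period.
The date termination becomes effective: 14 calendar days after 20 December 2021 is 3 January 2022.

3 January 2022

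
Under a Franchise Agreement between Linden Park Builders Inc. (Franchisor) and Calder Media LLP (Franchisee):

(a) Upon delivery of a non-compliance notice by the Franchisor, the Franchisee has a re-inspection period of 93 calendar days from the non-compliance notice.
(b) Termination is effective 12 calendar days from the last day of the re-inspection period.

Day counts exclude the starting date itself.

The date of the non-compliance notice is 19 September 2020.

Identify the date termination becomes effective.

The last day of the re-inspection period: 19 September 2020 + 93 days = 21 December 2020.
Adding 12 calendar days to 21 December 2020 gives 2 January 2021, which is the date termination becomes effective.

2 January 2021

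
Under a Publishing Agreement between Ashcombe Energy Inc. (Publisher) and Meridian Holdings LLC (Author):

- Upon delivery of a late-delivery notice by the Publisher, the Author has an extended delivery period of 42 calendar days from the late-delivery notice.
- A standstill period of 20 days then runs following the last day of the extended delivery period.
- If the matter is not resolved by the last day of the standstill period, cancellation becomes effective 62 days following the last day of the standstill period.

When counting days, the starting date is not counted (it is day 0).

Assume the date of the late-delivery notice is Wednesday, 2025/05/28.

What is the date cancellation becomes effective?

Adding 42 calendar days to 2025/05/28 gives 2025/07/09, which is the last day of the extended delivery period.
The last day of the standstill period: 20 calendar days after 2025/07/09 is 2025/07/29.
Adding 62 calendar days to 2025/07/29 gives 2025/09/29, which is the date cancellation becomes effective.

2025/09/29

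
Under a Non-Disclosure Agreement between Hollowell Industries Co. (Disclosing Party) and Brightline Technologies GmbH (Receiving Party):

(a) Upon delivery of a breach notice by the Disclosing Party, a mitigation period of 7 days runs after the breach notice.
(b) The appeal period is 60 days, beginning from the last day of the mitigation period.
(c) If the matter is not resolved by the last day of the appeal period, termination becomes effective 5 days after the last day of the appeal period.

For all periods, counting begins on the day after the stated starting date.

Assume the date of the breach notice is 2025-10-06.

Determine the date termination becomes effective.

2025-12-17

The last day of the mitigation period: 2025-10-06 + 7 days = 2025-10-13.
The last day of the appeal period: 60 calendar days after 2025-10-13 is 2025-12-12.
Adding 5 calendar days to 2025-12-12 gives 2025-12-17, which is the date termination becomes effective.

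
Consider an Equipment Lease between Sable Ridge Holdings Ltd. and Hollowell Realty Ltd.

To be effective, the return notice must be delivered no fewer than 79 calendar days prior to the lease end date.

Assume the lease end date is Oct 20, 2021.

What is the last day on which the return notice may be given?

Aug 2, 2021

Counting back 79 calendar days from Oct 20, 2021 gives Aug 2, 2021.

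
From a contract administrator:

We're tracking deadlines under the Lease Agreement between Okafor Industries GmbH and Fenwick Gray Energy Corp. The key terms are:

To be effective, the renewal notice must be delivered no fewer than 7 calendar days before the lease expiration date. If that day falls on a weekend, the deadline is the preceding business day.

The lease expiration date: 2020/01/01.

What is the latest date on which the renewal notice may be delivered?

2019/12/25

2020/01/01 minus 7 days is 2019/12/25. That is a Wednesday, so no adjustment is needed.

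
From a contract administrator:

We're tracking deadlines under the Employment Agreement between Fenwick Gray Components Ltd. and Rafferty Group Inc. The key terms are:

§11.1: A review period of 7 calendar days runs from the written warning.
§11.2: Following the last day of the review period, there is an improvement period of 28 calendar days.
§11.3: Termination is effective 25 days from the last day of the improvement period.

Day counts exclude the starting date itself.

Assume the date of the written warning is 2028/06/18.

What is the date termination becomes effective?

2028/08/17

The last day of the review period: 2028/06/18 + 7 days = 2028/06/25.
Adding 28 calendar days to 2028/06/25 gives 2028/07/23, which is the last day of the improvement period.
The date termination becomes effective: 2028/07/23 + 25 days = 2028/08/17.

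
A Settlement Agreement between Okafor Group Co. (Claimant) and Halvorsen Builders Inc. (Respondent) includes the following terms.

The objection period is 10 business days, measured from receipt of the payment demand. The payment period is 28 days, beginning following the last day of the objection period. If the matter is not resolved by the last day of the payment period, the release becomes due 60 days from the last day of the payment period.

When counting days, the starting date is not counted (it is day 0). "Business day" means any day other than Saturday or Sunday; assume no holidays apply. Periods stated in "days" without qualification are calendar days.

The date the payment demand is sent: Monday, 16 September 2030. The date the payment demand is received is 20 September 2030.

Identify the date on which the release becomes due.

From Friday, 20 September 2030, 10 business days (Sep 23, Sep 24, Sep 25, Sep 26, Sep 27, Sep 30, Oct 1, Oct 2, Oct 3, Oct 4, skipping weekends) brings us to Friday, 4 October 2030, which is the last day of the objection period.
Adding 28 calendar days to 4 October 2030 gives 1 November 2030, which is the last day of the payment period.
The date on which the release becomes due: 1 November 2030 + 60 days = 31 December 2030.

31 December 2030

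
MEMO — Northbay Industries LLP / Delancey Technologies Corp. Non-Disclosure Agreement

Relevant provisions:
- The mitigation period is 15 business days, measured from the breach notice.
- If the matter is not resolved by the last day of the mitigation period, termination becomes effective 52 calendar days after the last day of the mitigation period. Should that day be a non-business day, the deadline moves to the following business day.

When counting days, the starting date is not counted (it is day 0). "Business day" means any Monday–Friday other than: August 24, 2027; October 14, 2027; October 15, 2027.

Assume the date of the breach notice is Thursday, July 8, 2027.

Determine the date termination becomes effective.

The last day of the mitigation period: counting 15 business days from Thursday, July 8, 2027 (Jul 9, Jul 12, Jul 13, Jul 14, …, Jul 27, Jul 28, Jul 29, skipping weekends) reaches Thursday, July 29, 2027.
The date termination becomes effective: 52 calendar days after July 29, 2027 is September 19, 2027. That falls on a Sunday, so it rolls to the next business day, Monday, September 20, 2027.

September 20, 2027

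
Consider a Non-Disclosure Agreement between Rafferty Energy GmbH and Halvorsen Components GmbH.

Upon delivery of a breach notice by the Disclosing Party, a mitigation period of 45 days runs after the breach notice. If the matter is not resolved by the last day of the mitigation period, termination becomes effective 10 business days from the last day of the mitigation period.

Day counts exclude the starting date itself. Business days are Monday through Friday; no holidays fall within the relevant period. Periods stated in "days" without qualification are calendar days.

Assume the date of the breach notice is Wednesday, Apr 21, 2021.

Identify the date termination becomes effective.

The last day of the mitigation period: Apr 21, 2021 + 45 days = Jun 5, 2021.
The date termination becomes effective: counting 10 business days from Saturday, Jun 5, 2021 (Jun 7, Jun 8, Jun 9, Jun 10, Jun 11, Jun 14, Jun 15, Jun 16, Jun 17, Jun 18, skipping weekends) reaches Friday, Jun 18, 2021.

Jun 18, 2021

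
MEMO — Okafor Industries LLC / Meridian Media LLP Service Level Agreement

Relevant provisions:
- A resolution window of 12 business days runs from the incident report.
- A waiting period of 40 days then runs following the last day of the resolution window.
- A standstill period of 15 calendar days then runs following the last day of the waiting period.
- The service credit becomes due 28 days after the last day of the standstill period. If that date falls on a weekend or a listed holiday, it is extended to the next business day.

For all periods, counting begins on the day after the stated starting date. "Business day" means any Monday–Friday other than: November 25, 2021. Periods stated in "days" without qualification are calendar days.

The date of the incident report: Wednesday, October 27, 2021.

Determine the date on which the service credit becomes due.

February 3, 2022

The last day of the resolution window: 12 business days after Wednesday, October 27, 2021, skipping weekends — Oct 28, Oct 29, Nov 1, Nov 2, …, Nov 10, Nov 11, Nov 12 — lands on Friday, November 12, 2021.
Adding 40 calendar days to November 12, 2021 gives December 22, 2021, which is the last day of the waiting period.
The last day of the standstill period: December 22, 2021 + 15 days = January 6, 2022.
Adding 28 calendar days to January 6, 2022 gives February 3, 2022, which is the date on which the service credit becomes due. February 3, 2022 is a Thursday and is not a listed holiday, so no roll-forward applies.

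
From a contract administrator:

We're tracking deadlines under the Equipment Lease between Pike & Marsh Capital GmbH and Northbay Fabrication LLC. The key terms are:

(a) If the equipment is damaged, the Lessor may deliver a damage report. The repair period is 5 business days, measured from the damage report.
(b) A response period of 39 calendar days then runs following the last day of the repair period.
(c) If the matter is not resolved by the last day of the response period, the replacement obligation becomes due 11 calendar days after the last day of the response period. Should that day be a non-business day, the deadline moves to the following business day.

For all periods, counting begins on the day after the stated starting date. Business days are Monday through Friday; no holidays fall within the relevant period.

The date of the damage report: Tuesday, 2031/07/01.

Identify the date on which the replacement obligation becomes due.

From Tuesday, 2031/07/01, 5 business days (Jul 2, Jul 3, Jul 4, Jul 7, Jul 8, skipping weekends) brings us to Tuesday, 2031/07/08, which is the last day of the repair period.
The last day of the response period: 2031/07/08 + 39 days = 2031/08/16.
Adding 11 calendar days to 2031/08/16 gives 2031/08/27, which is the date on which the replacement obligation becomes due. 2031/08/27 is a Wednesday, so no roll-forward applies.

2031/08/27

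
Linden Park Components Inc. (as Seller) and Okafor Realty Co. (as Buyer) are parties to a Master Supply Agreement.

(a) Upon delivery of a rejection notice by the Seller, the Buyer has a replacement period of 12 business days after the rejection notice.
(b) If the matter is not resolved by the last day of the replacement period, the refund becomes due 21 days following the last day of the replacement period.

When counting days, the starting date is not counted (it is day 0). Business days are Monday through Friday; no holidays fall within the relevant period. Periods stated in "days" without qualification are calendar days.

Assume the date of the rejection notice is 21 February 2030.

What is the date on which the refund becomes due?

1 April 2030

The last day of the replacement period: counting 12 business days from Thursday, 21 February 2030 (Feb 22, Feb 25, Feb 26, Feb 27, …, Mar 7, Mar 8, Mar 11, skipping weekends) reaches Monday, 11 March 2030.
The date on which the refund becomes due: 21 calendar days after 11 March 2030 is 1 April 2030.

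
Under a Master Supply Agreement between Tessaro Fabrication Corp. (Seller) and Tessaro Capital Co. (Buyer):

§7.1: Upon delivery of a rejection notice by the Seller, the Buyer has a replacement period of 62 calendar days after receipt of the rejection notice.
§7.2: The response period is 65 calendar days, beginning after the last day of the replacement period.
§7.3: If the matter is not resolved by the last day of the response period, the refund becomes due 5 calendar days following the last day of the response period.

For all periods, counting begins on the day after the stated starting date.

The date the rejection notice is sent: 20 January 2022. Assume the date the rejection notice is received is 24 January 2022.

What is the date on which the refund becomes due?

Adding 62 calendar days to 24 January 2022 gives 27 March 2022, which is the last day of the replacement period.
Adding 65 calendar days to 27 March 2022 gives 31 May 2022, which is the last day of the response period.
Adding 5 calendar days to 31 May 2022 gives 5 June 2022, which is the date on which the refund becomes due.

5 June 2022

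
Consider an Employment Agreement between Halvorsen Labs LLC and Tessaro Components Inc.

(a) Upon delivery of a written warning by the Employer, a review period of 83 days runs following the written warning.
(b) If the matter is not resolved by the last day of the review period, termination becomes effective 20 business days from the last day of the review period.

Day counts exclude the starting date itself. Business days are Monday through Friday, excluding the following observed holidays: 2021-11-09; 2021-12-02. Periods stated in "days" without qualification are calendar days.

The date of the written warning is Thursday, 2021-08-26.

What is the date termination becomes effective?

The last day of the review period: 83 calendar days after 2021-08-26 is 2021-11-17.
The date termination becomes effective: 20 business days after Wednesday, 2021-11-17, skipping weekends and the listed holiday on Dec 2 — Nov 18, Nov 19, Nov 22, Nov 23, …, Dec 14, Dec 15, Dec 16 — lands on Thursday, 2021-12-16.

2021-12-16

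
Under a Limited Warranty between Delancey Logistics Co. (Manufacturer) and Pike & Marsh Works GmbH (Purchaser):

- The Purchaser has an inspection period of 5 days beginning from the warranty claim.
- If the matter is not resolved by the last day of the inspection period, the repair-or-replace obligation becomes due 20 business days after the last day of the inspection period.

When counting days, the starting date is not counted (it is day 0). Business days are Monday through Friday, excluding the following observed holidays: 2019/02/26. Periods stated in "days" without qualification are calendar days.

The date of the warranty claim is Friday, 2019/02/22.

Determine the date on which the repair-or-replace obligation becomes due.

The last day of the inspection period: 5 calendar days after 2019/02/22 is 2019/02/27.
The date on which the repair-or-replace obligation becomes due: counting 20 business days from Wednesday, 2019/02/27 (Feb 28, Mar 1, Mar 4, Mar 5, …, Mar 25, Mar 26, Mar 27, skipping weekends) reaches Wednesday, 2019/03/27.

2019/03/27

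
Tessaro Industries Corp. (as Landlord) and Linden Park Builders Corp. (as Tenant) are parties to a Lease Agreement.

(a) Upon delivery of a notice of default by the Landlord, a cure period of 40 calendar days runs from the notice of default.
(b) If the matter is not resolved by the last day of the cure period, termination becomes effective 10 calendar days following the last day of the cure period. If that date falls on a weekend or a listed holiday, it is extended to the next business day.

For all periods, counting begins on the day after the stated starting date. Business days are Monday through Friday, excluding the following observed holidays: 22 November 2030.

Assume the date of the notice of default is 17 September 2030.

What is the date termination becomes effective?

The last day of the cure period: 40 calendar days after 17 September 2030 is 27 October 2030.
The date termination becomes effective: 27 October 2030 + 10 days = 6 November 2030. 6 November 2030 is a Wednesday and is not a listed holiday, so no roll-forward applies.

6 November 2030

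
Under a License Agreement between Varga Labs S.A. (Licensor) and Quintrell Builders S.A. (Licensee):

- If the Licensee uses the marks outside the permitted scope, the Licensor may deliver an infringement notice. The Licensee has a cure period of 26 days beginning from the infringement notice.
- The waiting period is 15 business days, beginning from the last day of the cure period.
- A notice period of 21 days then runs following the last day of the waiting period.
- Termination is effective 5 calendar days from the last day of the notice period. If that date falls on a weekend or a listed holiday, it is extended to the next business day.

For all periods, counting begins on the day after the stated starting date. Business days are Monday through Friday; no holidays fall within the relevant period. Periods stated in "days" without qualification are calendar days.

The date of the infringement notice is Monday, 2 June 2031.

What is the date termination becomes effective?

13 August 2031

The last day of the cure period: 26 calendar days after 2 June 2031 is 28 June 2031.
The last day of the waiting period: 15 business days after Saturday, 28 June 2031, skipping weekends — Jun 30, Jul 1, Jul 2, Jul 3, …, Jul 16, Jul 17, Jul 18 — lands on Friday, 18 July 2031.
Adding 21 calendar days to 18 July 2031 gives 8 August 2031, which is the last day of the notice period.
The date termination becomes effective: 5 calendar days after 8 August 2031 is 13 August 2031. 13 August 2031 is a Wednesday, so no roll-forward applies.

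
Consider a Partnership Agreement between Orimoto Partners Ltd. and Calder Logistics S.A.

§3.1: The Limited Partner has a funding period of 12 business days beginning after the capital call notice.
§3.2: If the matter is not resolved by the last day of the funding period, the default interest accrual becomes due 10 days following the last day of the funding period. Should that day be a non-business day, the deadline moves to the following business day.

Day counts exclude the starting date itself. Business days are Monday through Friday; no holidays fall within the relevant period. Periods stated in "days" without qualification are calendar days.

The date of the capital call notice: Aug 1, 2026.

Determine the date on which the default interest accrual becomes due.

The last day of the funding period: 12 business days after Saturday, Aug 1, 2026, skipping weekends — Aug 3, Aug 4, Aug 5, Aug 6, …, Aug 14, Aug 17, Aug 18 — lands on Tuesday, Aug 18, 2026.
Adding 10 calendar days to Aug 18, 2026 gives Aug 28, 2026, which is the date on which the default interest accrual becomes due. Aug 28, 2026 is a Friday, so no roll-forward applies.

Aug 28, 2026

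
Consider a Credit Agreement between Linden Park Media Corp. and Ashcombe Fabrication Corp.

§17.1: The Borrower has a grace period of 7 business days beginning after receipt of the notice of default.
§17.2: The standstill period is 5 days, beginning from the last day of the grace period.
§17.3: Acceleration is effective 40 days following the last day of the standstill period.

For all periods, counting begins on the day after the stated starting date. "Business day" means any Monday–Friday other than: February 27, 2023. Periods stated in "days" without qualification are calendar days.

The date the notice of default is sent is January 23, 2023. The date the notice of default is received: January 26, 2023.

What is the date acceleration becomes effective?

From Thursday, January 26, 2023, 7 business days (Jan 27, Jan 30, Jan 31, Feb 1, Feb 2, Feb 3, Feb 6, skipping weekends) brings us to Monday, February 6, 2023, which is the last day of the grace period.
The last day of the standstill period: February 6, 2023 + 5 days = February 11, 2023.
The date acceleration becomes effective: February 11, 2023 + 40 days = March 23, 2023.

March 23, 2023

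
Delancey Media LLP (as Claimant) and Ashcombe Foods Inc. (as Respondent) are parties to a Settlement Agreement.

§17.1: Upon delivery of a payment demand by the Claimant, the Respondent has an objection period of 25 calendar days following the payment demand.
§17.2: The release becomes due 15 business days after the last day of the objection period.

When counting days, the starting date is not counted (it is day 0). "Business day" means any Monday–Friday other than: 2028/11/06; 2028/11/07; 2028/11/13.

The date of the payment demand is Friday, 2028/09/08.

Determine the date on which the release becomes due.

Adding 25 calendar days to 2028/09/08 gives 2028/10/03, which is the last day of the objection period.
The date on which the release becomes due: 15 business days after Tuesday, 2028/10/03, skipping weekends — Oct 4, Oct 5, Oct 6, Oct 9, …, Oct 20, Oct 23, Oct 24 — lands on Tuesday, 2028/10/24.

2028/10/24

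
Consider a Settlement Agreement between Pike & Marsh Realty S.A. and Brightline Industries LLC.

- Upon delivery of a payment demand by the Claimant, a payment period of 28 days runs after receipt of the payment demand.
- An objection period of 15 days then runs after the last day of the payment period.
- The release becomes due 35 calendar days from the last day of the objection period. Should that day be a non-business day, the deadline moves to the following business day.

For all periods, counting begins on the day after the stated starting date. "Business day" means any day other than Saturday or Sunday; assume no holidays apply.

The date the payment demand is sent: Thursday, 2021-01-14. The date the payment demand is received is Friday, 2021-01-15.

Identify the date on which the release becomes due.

2021-04-05

The last day of the payment period: 28 calendar days after 2021-01-15 is 2021-02-12.
The last day of the objection period: 2021-02-12 + 15 days = 2021-02-27.
The date on which the release becomes due: 2021-02-27 + 35 days = 2021-04-03. That falls on a Saturday, so it rolls to the next business day, Monday, 2021-04-05.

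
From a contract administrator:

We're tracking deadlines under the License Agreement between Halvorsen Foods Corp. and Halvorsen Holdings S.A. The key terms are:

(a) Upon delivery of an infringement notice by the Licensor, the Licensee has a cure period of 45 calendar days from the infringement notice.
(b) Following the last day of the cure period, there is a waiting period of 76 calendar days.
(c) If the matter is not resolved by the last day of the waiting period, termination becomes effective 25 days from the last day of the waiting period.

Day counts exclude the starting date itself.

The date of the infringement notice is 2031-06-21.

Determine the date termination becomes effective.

The last day of the cure period: 45 calendar days after 2031-06-21 is 2031-08-05.
Adding 76 calendar days to 2031-08-05 gives 2031-10-20, which is the last day of the waiting period.
The date termination becomes effective: 2031-10-20 + 25 days = 2031-11-14.

2031-11-14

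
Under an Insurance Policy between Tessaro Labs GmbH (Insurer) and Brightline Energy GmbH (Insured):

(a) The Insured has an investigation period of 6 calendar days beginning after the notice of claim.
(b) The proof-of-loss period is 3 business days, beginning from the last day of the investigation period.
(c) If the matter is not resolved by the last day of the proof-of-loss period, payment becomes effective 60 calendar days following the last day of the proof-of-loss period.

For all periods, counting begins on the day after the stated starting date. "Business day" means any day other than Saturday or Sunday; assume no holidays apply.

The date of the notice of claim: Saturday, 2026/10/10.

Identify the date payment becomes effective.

2026/12/20

The last day of the investigation period: 6 calendar days after 2026/10/10 is 2026/10/16.
The last day of the proof-of-loss period: counting 3 business days from Friday, 2026/10/16 (Oct 19, Oct 20, Oct 21, skipping weekends) reaches Wednesday, 2026/10/21.
Adding 60 calendar days to 2026/10/21 gives 2026/12/20, which is the date payment becomes effective.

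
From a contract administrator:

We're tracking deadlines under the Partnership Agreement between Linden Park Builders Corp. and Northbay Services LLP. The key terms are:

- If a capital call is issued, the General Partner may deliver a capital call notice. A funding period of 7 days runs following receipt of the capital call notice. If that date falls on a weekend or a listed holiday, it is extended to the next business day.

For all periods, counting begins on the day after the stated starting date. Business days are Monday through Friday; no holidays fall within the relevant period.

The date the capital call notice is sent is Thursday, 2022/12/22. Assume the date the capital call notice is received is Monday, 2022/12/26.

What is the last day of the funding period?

2023/01/02

Adding 7 calendar days to 2022/12/26 gives 2023/01/02, which is the last day of the funding period. 2023/01/02 is a Monday, so no roll-forward applies.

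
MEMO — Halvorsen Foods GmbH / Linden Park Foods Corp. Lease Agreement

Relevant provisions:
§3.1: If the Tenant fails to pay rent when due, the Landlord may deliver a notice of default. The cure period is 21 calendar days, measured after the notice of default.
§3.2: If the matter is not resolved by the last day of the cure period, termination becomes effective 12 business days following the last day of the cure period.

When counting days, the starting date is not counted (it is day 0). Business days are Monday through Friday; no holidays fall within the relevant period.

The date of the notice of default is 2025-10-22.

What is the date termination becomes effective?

The last day of the cure period: 21 calendar days after 2025-10-22 is 2025-11-12.
From Wednesday, 2025-11-12, 12 business days (Nov 13, Nov 14, Nov 17, Nov 18, …, Nov 26, Nov 27, Nov 28, skipping weekends) brings us to Friday, 2025-11-28, which is the date termination becomes effective.

2025-11-28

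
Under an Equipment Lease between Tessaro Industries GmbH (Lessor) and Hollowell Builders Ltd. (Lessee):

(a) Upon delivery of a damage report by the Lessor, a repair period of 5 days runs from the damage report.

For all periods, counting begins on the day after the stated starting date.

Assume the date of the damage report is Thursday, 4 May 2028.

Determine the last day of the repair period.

The last day of the repair period: 5 calendar days after 4 May 2028 is 9 May 2028.

9 May 2028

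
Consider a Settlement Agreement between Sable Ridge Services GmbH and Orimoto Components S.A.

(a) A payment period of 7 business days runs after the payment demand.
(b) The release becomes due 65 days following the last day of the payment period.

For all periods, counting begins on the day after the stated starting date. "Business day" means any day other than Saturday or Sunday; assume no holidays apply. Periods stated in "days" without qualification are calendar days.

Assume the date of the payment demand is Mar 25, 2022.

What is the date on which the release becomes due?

The last day of the payment period: counting 7 business days from Friday, Mar 25, 2022 (Mar 28, Mar 29, Mar 30, Mar 31, Apr 1, Apr 4, Apr 5, skipping weekends) reaches Tuesday, Apr 5, 2022.
The date on which the release becomes due: 65 calendar days after Apr 5, 2022 is Jun 9, 2022.

Jun 9, 2022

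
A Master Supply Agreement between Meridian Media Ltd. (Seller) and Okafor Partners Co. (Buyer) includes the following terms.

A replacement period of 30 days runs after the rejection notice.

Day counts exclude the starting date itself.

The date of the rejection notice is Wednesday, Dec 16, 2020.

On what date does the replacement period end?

Jan 15, 2021

The last day of the replacement period: 30 calendar days after Dec 16, 2020 is Jan 15, 2021.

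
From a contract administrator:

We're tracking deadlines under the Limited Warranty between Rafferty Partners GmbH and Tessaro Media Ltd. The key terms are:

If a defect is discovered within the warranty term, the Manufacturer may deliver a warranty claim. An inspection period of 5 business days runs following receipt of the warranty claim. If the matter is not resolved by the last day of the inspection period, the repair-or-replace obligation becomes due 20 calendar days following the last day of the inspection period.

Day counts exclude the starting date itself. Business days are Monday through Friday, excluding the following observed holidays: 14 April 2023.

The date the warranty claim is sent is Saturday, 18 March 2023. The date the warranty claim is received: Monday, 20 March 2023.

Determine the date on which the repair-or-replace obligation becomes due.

The last day of the inspection period: counting 5 business days from Monday, 20 March 2023 (Mar 21, Mar 22, Mar 23, Mar 24, Mar 27, skipping weekends) reaches Monday, 27 March 2023.
The date on which the repair-or-replace obligation becomes due: 20 calendar days after 27 March 2023 is 16 April 2023.

16 April 2023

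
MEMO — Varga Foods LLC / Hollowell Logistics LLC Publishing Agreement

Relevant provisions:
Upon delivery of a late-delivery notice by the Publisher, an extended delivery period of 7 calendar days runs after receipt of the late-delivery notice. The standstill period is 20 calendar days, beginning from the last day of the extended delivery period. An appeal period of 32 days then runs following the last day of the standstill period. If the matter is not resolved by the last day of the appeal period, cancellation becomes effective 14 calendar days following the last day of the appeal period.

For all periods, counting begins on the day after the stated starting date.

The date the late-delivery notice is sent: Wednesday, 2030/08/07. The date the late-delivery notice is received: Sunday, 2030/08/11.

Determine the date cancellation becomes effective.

2030/10/23

The last day of the extended delivery period: 2030/08/11 + 7 days = 2030/08/18.
Adding 20 calendar days to 2030/08/18 gives 2030/09/07, which is the last day of the standstill period.
The last day of the appeal period: 32 calendar days after 2030/09/07 is 2030/10/09.
The date cancellation becomes effective: 14 calendar days after 2030/10/09 is 2030/10/23.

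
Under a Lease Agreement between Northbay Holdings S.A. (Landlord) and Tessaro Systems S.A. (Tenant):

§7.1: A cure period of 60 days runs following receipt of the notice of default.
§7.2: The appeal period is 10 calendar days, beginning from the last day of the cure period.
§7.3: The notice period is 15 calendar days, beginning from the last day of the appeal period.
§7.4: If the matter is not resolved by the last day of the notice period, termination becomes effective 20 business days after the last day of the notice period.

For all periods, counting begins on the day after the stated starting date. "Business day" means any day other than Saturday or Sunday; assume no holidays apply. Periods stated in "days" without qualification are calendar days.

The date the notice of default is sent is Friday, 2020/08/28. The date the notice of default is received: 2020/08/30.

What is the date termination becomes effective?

2020/12/21

The last day of the cure period: 60 calendar days after 2020/08/30 is 2020/10/29.
Adding 10 calendar days to 2020/10/29 gives 2020/11/08, which is the last day of the appeal period.
Adding 15 calendar days to 2020/11/08 gives 2020/11/23, which is the last day of the notice period.
From Monday, 2020/11/23, 20 business days (Nov 24, Nov 25, Nov 26, Nov 27, …, Dec 17, Dec 18, Dec 21, skipping weekends) brings us to Monday, 2020/12/21, which is the date termination becomes effective.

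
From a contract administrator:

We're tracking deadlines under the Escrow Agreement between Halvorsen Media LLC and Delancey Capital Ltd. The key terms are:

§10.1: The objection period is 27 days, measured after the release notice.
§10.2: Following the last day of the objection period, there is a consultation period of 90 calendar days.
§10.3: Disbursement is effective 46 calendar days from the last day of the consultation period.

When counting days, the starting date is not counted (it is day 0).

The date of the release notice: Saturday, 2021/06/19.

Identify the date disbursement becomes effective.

The last day of the objection period: 2021/06/19 + 27 days = 2021/07/16.
The last day of the consultation period: 90 calendar days after 2021/07/16 is 2021/10/14.
Adding 46 calendar days to 2021/10/14 gives 2021/11/29, which is the date disbursement becomes effective.

2021/11/29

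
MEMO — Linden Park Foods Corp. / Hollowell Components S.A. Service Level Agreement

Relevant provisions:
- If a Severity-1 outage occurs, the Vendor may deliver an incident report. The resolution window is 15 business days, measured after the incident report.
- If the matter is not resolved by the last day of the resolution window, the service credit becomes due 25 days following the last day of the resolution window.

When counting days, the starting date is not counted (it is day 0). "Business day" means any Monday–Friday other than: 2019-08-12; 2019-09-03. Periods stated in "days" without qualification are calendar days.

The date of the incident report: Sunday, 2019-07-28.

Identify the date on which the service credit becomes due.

2019-09-13

The last day of the resolution window: 15 business days after Sunday, 2019-07-28, skipping weekends and the listed holiday on Aug 12 — Jul 29, Jul 30, Jul 31, Aug 1, …, Aug 15, Aug 16, Aug 19 — lands on Monday, 2019-08-19.
The date on which the service credit becomes due: 2019-08-19 + 25 days = 2019-09-13.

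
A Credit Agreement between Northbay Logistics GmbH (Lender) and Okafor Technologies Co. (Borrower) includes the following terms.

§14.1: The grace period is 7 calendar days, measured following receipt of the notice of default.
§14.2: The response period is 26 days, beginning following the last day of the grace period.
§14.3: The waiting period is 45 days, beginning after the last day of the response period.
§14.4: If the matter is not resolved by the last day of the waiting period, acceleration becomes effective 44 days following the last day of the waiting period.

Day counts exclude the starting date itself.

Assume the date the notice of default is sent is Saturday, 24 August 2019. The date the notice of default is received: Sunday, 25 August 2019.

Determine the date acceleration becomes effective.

Adding 7 calendar days to 25 August 2019 gives 1 September 2019, which is the last day of the grace period.
Adding 26 calendar days to 1 September 2019 gives 27 September 2019, which is the last day of the response period.
The last day of the waiting period: 27 September 2019 + 45 days = 11 November 2019.
The date acceleration becomes effective: 11 November 2019 + 44 days = 25 December 2019.

25 December 2019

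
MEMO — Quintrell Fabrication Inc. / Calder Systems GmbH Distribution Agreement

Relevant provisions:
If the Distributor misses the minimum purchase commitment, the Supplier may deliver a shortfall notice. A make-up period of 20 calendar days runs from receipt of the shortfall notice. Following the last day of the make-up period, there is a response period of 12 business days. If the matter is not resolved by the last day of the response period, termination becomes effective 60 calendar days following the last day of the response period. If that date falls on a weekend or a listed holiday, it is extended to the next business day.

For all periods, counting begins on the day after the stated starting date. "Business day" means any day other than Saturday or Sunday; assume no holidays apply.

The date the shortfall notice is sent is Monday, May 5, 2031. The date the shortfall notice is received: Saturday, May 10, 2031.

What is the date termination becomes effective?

Aug 18, 2031

The last day of the make-up period: 20 calendar days after May 10, 2031 is May 30, 2031.
The last day of the response period: counting 12 business days from Friday, May 30, 2031 (Jun 2, Jun 3, Jun 4, Jun 5, …, Jun 13, Jun 16, Jun 17, skipping weekends) reaches Tuesday, Jun 17, 2031.
The date termination becomes effective: Jun 17, 2031 + 60 days = Aug 16, 2031. That falls on a Saturday, so it rolls to the next business day, Monday, Aug 18, 2031.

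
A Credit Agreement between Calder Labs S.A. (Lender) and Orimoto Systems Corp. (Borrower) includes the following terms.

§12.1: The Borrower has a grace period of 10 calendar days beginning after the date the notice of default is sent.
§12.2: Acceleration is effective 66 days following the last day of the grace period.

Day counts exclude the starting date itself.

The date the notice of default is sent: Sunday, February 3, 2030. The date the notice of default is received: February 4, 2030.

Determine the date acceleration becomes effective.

The last day of the grace period: 10 calendar days after February 3, 2030 is February 13, 2030.
The date acceleration becomes effective: 66 calendar days after February 13, 2030 is April 20, 2030.

April 20, 2030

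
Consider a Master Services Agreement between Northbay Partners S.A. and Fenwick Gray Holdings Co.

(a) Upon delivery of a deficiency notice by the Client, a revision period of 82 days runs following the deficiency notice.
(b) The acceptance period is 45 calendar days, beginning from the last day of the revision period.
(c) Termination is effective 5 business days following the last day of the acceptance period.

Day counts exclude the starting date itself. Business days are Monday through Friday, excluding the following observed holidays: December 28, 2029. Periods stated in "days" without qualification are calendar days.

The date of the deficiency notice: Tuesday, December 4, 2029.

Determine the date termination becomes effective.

Adding 82 calendar days to December 4, 2029 gives February 24, 2030, which is the last day of the revision period.
Adding 45 calendar days to February 24, 2030 gives April 10, 2030, which is the last day of the acceptance period.
From Wednesday, April 10, 2030, 5 business days (Apr 11, Apr 12, Apr 15, Apr 16, Apr 17, skipping weekends) brings us to Wednesday, April 17, 2030, which is the date termination becomes effective.

April 17, 2030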